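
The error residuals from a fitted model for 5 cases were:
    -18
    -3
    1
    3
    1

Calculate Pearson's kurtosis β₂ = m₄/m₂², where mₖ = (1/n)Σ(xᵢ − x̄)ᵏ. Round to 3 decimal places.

x̄ = -3.2000
Σ(xᵢ − x̄)² = 292.8000 ⇒ m₂ = 58.56000
Σ(xᵢ − x̄)⁴ = 50078.4960 ⇒ m₄ = 10015.69920
m₂² = 3429.27360
β₂ = m₄/m₂² = 10015.69920 / 3429.27360 ≈ 2.921

2.921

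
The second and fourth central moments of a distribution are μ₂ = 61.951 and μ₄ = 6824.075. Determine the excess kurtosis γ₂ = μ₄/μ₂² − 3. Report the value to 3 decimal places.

-1.222

μ₂² = 61.951² = 3837.92640
μ₄/μ₂² = 6824.075 / 3837.92640 = 1.77806
γ₂ = 1.77806 − 3 ≈ -1.222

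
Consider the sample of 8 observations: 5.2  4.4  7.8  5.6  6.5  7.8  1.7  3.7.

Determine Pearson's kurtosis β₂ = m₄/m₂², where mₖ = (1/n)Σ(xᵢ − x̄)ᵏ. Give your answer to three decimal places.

x̄ = 5.3375
Σ(xᵢ − x̄)² = 30.3587 ⇒ m₂ = 3.79484
Σ(xᵢ − x̄)⁴ = 258.4058 ⇒ m₄ = 32.30073
m₂² = 14.40084
β₂ = m₄/m₂² = 32.30073 / 14.40084 ≈ 2.243

2.243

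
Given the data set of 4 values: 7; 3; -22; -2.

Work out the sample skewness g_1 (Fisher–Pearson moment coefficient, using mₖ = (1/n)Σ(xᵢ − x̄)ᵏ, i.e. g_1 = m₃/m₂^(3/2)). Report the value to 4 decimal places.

-0.8838

x̄ = (7 + 3 - 22 - 2) / 4 = -3.5000
deviations (xᵢ − x̄): 10.5000, 6.5000, -18.5000, 1.5000
Σ(xᵢ − x̄)² = 497.0000 ⇒ m₂ = 497.0000/4 = 124.25000
Σ(xᵢ − x̄)³ = -4896.0000 ⇒ m₃ = -4896.0000/4 = -1224.00000
m₂^(3/2) = 124.25000^(1.5) = 1384.98349
g_1 = m₃ / m₂^(3/2) = -1224.00000 / 1384.98349 ≈ -0.8838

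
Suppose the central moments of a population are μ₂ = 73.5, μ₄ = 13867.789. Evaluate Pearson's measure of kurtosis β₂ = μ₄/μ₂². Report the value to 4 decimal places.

2.5670

μ₂² = 73.5² = 5402.25000
μ₄/μ₂² = 13867.789 / 5402.25000 = 2.56704
β₂ ≈ 2.5670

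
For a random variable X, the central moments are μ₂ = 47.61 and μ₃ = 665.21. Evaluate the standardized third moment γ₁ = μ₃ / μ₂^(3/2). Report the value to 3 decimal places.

σ = √μ₂ = √47.61 = 6.90000
σ³ = μ₂^(3/2) = 328.50900
γ₁ = μ₃/σ³ = 665.21 / 328.50900 ≈ 2.025

2.025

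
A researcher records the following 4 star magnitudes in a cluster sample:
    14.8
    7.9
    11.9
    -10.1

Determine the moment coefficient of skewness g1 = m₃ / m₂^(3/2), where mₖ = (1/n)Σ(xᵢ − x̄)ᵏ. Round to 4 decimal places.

x̄ = (14.8 + 7.9 + 11.9 - 10.1) / 4 = 6.1250
deviations (xᵢ − x̄): 8.6750, 1.7750, 5.7750, -16.2250
Σ(xᵢ − x̄)² = 375.0075 ⇒ m₂ = 375.0075/4 = 93.75188
Σ(xᵢ − x̄)³ = -3420.2066 ⇒ m₃ = -3420.2066/4 = -855.05166
m₂^(3/2) = 93.75188^(1.5) = 907.75770
g1 = m₃ / m₂^(3/2) = -855.05166 / 907.75770 ≈ -0.9419

-0.9419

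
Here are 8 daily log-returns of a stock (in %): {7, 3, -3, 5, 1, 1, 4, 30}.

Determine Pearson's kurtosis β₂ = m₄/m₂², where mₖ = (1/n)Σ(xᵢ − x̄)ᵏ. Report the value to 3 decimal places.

5.213

x̄ = 6.0000
Σ(xᵢ − x̄)² = 722.0000 ⇒ m₂ = 90.25000
Σ(xᵢ − x̄)⁴ = 339686.0000 ⇒ m₄ = 42460.75000
m₂² = 8145.06250
β₂ = m₄/m₂² = 42460.75000 / 8145.06250 ≈ 5.213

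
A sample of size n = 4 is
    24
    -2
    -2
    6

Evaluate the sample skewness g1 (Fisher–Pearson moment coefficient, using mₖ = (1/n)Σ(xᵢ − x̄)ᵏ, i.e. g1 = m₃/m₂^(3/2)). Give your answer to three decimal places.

x̄ = (24 - 2 - 2 + 6) / 4 = 6.5000
deviations (xᵢ − x̄): 17.5000, -8.5000, -8.5000, -0.5000
Σ(xᵢ − x̄)² = 451.0000 ⇒ m₂ = 451.0000/4 = 112.75000
Σ(xᵢ − x̄)³ = 4131.0000 ⇒ m₃ = 4131.0000/4 = 1032.75000
m₂^(3/2) = 112.75000^(1.5) = 1197.22238
g1 = m₃ / m₂^(3/2) = 1032.75000 / 1197.22238 ≈ 0.863

0.863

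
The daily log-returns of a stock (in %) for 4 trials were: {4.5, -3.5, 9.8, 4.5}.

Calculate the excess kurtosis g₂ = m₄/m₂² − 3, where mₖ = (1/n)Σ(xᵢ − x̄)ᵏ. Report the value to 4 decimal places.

-0.9608

x̄ = 3.8250
Σ(xᵢ − x̄)² = 90.2675 ⇒ m₂ = 22.56688
Σ(xᵢ − x̄)⁴ = 4153.8759 ⇒ m₄ = 1038.46898
m₂² = 509.26385
g₂ = m₄/m₂² − 3 = 2.03916 − 3 ≈ -0.9608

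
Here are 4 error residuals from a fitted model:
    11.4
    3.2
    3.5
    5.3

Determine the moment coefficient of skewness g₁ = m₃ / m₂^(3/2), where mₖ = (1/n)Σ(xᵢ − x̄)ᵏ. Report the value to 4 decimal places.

x̄ = (11.4 + 3.2 + 3.5 + 5.3) / 4 = 5.8500
deviations (xᵢ − x̄): 5.5500, -2.6500, -2.3500, -0.5500
Σ(xᵢ − x̄)² = 43.6500 ⇒ m₂ = 43.6500/4 = 10.91250
Σ(xᵢ − x̄)³ = 139.2000 ⇒ m₃ = 139.2000/4 = 34.80000
m₂^(3/2) = 10.91250^(1.5) = 36.04843
g₁ = m₃ / m₂^(3/2) = 34.80000 / 36.04843 ≈ 0.9654

0.9654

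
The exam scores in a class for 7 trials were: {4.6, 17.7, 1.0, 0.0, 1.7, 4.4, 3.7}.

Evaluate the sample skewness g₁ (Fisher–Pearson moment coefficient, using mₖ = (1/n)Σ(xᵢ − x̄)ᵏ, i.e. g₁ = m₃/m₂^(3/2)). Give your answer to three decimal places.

x̄ = (4.6 + 17.7 + 1.0 + 0.0 + 1.7 + 4.4 + 3.7) / 7 = 4.7286
deviations (xᵢ − x̄): -0.1286, 12.9714, -3.7286, -4.7286, -3.0286, -0.3286, -1.0286
Σ(xᵢ − x̄)² = 214.8743 ⇒ m₂ = 214.8743/7 = 30.69633
Σ(xᵢ − x̄)³ = 1996.0780 ⇒ m₃ = 1996.0780/7 = 285.15401
m₂^(3/2) = 30.69633^(1.5) = 170.07074
g₁ = m₃ / m₂^(3/2) = 285.15401 / 170.07074 ≈ 1.677

1.677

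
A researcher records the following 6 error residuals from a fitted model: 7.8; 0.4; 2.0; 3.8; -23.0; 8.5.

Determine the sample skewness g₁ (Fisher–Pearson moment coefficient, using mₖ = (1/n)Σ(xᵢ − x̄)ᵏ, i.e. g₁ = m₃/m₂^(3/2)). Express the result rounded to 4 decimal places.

-1.4960

x̄ = (7.8 + 0.4 + 2.0 + 3.8 - 23.0 + 8.5) / 6 = -0.0833
deviations (xᵢ − x̄): 7.8833, 0.4833, 2.0833, 3.8833, -22.9167, 8.5833
Σ(xᵢ − x̄)² = 680.6483 ⇒ m₂ = 680.6483/6 = 113.44139
Σ(xᵢ − x̄)³ = -10845.2214 ⇒ m₃ = -10845.2214/6 = -1807.53691
m₂^(3/2) = 113.44139^(1.5) = 1208.25139
g₁ = m₃ / m₂^(3/2) = -1807.53691 / 1208.25139 ≈ -1.4960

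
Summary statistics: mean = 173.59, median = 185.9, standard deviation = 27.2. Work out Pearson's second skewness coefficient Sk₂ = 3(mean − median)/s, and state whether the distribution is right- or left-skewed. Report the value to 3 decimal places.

-1.358, left-skewed

Sk₂ = 3(173.59 − 185.9) / 27.2 = 3 × -12.3100 / 27.2
    = -36.9300 / 27.2 ≈ -1.358
Sk₂ < 0 ⇒ mean < median ⇒ left-skewed (negative skew).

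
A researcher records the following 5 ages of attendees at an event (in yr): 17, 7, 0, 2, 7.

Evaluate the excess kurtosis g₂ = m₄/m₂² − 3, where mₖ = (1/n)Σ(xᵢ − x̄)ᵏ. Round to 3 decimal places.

x̄ = 6.6000
Σ(xᵢ − x̄)² = 173.2000 ⇒ m₂ = 34.64000
Σ(xᵢ − x̄)⁴ = 14043.8560 ⇒ m₄ = 2808.77120
m₂² = 1199.92960
g₂ = m₄/m₂² − 3 = 2.34078 − 3 ≈ -0.659

-0.659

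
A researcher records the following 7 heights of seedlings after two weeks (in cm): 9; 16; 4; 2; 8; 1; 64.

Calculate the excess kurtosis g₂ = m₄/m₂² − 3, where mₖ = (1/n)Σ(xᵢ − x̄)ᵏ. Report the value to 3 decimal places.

1.684

x̄ = 14.8571
Σ(xᵢ − x̄)² = 2972.8571 ⇒ m₂ = 424.69388
Σ(xᵢ − x̄)⁴ = 5913806.1749 ⇒ m₄ = 844829.45356
m₂² = 180364.88963
g₂ = m₄/m₂² − 3 = 4.68400 − 3 ≈ 1.684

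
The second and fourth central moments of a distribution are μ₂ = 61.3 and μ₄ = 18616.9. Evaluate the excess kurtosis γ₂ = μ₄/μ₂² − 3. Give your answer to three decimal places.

1.954

μ₂² = 61.3² = 3757.69000
μ₄/μ₂² = 18616.9 / 3757.69000 = 4.95435
γ₂ = 4.95435 − 3 ≈ 1.954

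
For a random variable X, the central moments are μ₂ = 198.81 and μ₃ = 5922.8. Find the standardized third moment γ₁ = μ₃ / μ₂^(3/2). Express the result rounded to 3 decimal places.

σ = √μ₂ = √198.81 = 14.10000
σ³ = μ₂^(3/2) = 2803.22100
γ₁ = μ₃/σ³ = 5922.8 / 2803.22100 ≈ 2.113

2.113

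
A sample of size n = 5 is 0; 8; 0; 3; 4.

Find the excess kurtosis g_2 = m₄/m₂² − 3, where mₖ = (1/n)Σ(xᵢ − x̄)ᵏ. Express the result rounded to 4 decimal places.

-0.9649

x̄ = 3.0000
Σ(xᵢ − x̄)² = 44.0000 ⇒ m₂ = 8.80000
Σ(xᵢ − x̄)⁴ = 788.0000 ⇒ m₄ = 157.60000
m₂² = 77.44000
g_2 = m₄/m₂² − 3 = 2.03512 − 3 ≈ -0.9649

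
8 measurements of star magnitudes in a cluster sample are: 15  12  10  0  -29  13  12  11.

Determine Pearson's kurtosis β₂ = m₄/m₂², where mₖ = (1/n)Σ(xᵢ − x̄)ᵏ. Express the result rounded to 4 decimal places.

5.0844

x̄ = 5.5000
Σ(xᵢ − x̄)² = 1502.0000 ⇒ m₂ = 187.75000
Σ(xᵢ − x̄)⁴ = 1433814.5000 ⇒ m₄ = 179226.81250
m₂² = 35250.06250
β₂ = m₄/m₂² = 179226.81250 / 35250.06250 ≈ 5.0844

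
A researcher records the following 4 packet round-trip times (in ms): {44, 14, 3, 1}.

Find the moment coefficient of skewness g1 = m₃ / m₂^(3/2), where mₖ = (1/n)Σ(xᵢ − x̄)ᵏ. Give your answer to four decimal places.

x̄ = (44 + 14 + 3 + 1) / 4 = 15.5000
deviations (xᵢ − x̄): 28.5000, -1.5000, -12.5000, -14.5000
Σ(xᵢ − x̄)² = 1181.0000 ⇒ m₂ = 1181.0000/4 = 295.25000
Σ(xᵢ − x̄)³ = 18144.0000 ⇒ m₃ = 18144.0000/4 = 4536.00000
m₂^(3/2) = 295.25000^(1.5) = 5073.23359
g1 = m₃ / m₂^(3/2) = 4536.00000 / 5073.23359 ≈ 0.8941

0.8941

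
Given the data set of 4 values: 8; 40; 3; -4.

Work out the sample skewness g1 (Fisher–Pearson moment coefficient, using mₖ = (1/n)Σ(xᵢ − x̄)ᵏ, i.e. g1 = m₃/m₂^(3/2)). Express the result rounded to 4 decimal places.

x̄ = (8 + 40 + 3 - 4) / 4 = 11.7500
deviations (xᵢ − x̄): -3.7500, 28.2500, -8.7500, -15.7500
Σ(xᵢ − x̄)² = 1136.7500 ⇒ m₂ = 1136.7500/4 = 284.18750
Σ(xᵢ − x̄)³ = 17915.6250 ⇒ m₃ = 17915.6250/4 = 4478.90625
m₂^(3/2) = 284.18750^(1.5) = 4790.79356
g1 = m₃ / m₂^(3/2) = 4478.90625 / 4790.79356 ≈ 0.9349

0.9349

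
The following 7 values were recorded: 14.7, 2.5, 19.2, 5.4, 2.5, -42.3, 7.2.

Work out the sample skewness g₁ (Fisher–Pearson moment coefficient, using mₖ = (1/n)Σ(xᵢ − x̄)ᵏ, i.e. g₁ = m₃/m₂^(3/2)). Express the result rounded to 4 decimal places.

-1.6215

x̄ = (14.7 + 2.5 + 19.2 + 5.4 + 2.5 - 42.3 + 7.2) / 7 = 1.3143
deviations (xᵢ − x̄): 13.3857, 1.1857, 17.8857, 4.0857, 1.1857, -43.6143, 5.8857
Σ(xᵢ − x̄)² = 2455.4286 ⇒ m₂ = 2455.4286/7 = 350.77551
Σ(xᵢ − x̄)³ = -74567.8897 ⇒ m₃ = -74567.8897/7 = -10652.55567
m₂^(3/2) = 350.77551^(1.5) = 6569.67518
g₁ = m₃ / m₂^(3/2) = -10652.55567 / 6569.67518 ≈ -1.6215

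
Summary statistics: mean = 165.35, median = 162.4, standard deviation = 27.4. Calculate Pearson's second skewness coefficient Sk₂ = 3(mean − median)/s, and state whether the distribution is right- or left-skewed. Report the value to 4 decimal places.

Sk₂ = 3(165.35 − 162.4) / 27.4 = 3 × 2.9500 / 27.4
    = 8.8500 / 27.4 ≈ 0.3230
Sk₂ > 0 ⇒ mean > median ⇒ right-skewed (positive skew).

0.3230, right-skewed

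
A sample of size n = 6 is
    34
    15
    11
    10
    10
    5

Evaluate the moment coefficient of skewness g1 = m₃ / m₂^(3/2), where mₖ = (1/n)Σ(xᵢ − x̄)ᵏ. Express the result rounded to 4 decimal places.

x̄ = (34 + 15 + 11 + 10 + 10 + 5) / 6 = 14.1667
deviations (xᵢ − x̄): 19.8333, 0.8333, -3.1667, -4.1667, -4.1667, -9.1667
Σ(xᵢ − x̄)² = 522.8333 ⇒ m₂ = 522.8333/6 = 87.13889
Σ(xᵢ − x̄)³ = 6855.5556 ⇒ m₃ = 6855.5556/6 = 1142.59259
m₂^(3/2) = 87.13889^(1.5) = 813.42596
g1 = m₃ / m₂^(3/2) = 1142.59259 / 813.42596 ≈ 1.4047

1.4047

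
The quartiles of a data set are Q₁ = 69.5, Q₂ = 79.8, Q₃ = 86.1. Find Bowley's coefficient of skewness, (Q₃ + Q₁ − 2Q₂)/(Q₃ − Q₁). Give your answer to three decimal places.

-0.241

numerator: Q₃ + Q₁ − 2Q₂ = 86.1 + 69.5 − 2×79.8 = -4.0000
denominator: Q₃ − Q₁ = 86.1 − 69.5 = 16.6000
Bowley skewness = -4.0000 / 16.6000 ≈ -0.241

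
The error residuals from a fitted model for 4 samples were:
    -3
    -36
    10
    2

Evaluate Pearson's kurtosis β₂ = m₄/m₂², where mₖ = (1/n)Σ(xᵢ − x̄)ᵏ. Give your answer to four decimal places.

2.1709

x̄ = -6.7500
Σ(xᵢ − x̄)² = 1226.7500 ⇒ m₂ = 306.68750
Σ(xᵢ − x̄)⁴ = 816762.0781 ⇒ m₄ = 204190.51953
m₂² = 94057.22266
β₂ = m₄/m₂² = 204190.51953 / 94057.22266 ≈ 2.1709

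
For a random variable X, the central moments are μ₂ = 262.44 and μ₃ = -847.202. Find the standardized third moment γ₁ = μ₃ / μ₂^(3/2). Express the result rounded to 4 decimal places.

-0.1993

σ = √μ₂ = √262.44 = 16.20000
σ³ = μ₂^(3/2) = 4251.52800
γ₁ = μ₃/σ³ = -847.202 / 4251.52800 ≈ -0.1993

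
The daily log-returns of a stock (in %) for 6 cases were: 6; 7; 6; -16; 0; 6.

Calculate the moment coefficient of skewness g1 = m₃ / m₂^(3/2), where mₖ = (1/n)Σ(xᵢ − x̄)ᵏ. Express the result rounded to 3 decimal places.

-1.510

x̄ = (6 + 7 + 6 - 16 + 0 + 6) / 6 = 1.5000
deviations (xᵢ − x̄): 4.5000, 5.5000, 4.5000, -17.5000, -1.5000, 4.5000
Σ(xᵢ − x̄)² = 399.5000 ⇒ m₂ = 399.5000/6 = 66.58333
Σ(xᵢ − x̄)³ = -4923.0000 ⇒ m₃ = -4923.0000/6 = -820.50000
m₂^(3/2) = 66.58333^(1.5) = 543.31075
g1 = m₃ / m₂^(3/2) = -820.50000 / 543.31075 ≈ -1.510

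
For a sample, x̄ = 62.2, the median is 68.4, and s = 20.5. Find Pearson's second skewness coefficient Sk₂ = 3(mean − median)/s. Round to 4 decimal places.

-0.9073

Sk₂ = 3(62.2 − 68.4) / 20.5 = 3 × -6.2000 / 20.5
    = -18.6000 / 20.5 ≈ -0.9073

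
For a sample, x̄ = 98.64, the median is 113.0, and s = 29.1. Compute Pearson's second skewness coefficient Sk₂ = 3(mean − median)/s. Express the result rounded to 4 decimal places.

Sk₂ = 3(98.64 − 113.0) / 29.1 = 3 × -14.3600 / 29.1
    = -43.0800 / 29.1 ≈ -1.4804

-1.4804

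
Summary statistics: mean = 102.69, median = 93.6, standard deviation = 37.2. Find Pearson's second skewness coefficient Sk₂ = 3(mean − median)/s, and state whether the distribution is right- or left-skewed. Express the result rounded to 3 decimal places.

0.733, right-skewed

Sk₂ = 3(102.69 − 93.6) / 37.2 = 3 × 9.0900 / 37.2
    = 27.2700 / 37.2 ≈ 0.733
Sk₂ > 0 ⇒ mean > median ⇒ right-skewed (positive skew).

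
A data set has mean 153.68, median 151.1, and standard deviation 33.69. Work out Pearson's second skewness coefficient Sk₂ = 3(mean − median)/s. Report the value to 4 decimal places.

Sk₂ = 3(153.68 − 151.1) / 33.69 = 3 × 2.5800 / 33.69
    = 7.7400 / 33.69 ≈ 0.2297

0.2297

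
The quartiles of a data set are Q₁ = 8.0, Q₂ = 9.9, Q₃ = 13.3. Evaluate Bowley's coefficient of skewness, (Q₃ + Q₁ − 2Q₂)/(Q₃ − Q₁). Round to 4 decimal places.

0.2830

numerator: Q₃ + Q₁ − 2Q₂ = 13.3 + 8.0 − 2×9.9 = 1.5000
denominator: Q₃ − Q₁ = 13.3 − 8.0 = 5.3000
Bowley skewness = 1.5000 / 5.3000 ≈ 0.2830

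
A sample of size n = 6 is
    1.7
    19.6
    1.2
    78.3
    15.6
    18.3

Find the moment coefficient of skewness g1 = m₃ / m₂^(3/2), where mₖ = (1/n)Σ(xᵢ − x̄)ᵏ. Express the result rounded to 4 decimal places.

1.4628

x̄ = (1.7 + 19.6 + 1.2 + 78.3 + 15.6 + 18.3) / 6 = 22.4500
deviations (xᵢ − x̄): -20.7500, -2.8500, -21.2500, 55.8500, -6.8500, -4.1500
Σ(xᵢ − x̄)² = 4073.6150 ⇒ m₂ = 4073.6150/6 = 678.93583
Σ(xᵢ − x̄)³ = 155262.6600 ⇒ m₃ = 155262.6600/6 = 25877.11000
m₂^(3/2) = 678.93583^(1.5) = 17690.62172
g1 = m₃ / m₂^(3/2) = 25877.11000 / 17690.62172 ≈ 1.4628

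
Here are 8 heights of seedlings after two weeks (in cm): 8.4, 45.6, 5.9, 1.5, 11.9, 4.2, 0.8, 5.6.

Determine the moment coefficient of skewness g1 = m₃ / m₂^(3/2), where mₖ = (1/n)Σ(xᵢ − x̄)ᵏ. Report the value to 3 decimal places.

x̄ = (8.4 + 45.6 + 5.9 + 1.5 + 11.9 + 4.2 + 0.8 + 5.6) / 8 = 10.4875
deviations (xᵢ − x̄): -2.0875, 35.1125, -4.5875, -8.9875, 1.4125, -6.2875, -9.6875, -4.8875
Σ(xᵢ − x̄)² = 1498.3287 ⇒ m₂ = 1498.3287/8 = 187.29109
Σ(xᵢ − x̄)³ = 41186.5163 ⇒ m₃ = 41186.5163/8 = 5148.31454
m₂^(3/2) = 187.29109^(1.5) = 2563.15983
g1 = m₃ / m₂^(3/2) = 5148.31454 / 2563.15983 ≈ 2.009

2.009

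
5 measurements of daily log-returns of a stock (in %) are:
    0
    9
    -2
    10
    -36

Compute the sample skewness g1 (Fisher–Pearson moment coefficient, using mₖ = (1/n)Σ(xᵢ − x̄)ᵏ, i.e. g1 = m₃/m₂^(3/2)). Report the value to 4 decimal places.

-1.2094

x̄ = (0 + 9 - 2 + 10 - 36) / 5 = -3.8000
deviations (xᵢ − x̄): 3.8000, 12.8000, 1.8000, 13.8000, -32.2000
Σ(xᵢ − x̄)² = 1408.8000 ⇒ m₂ = 1408.8000/5 = 281.76000
Σ(xᵢ − x̄)³ = -28600.3200 ⇒ m₃ = -28600.3200/5 = -5720.06400
m₂^(3/2) = 281.76000^(1.5) = 4729.54114
g1 = m₃ / m₂^(3/2) = -5720.06400 / 4729.54114 ≈ -1.2094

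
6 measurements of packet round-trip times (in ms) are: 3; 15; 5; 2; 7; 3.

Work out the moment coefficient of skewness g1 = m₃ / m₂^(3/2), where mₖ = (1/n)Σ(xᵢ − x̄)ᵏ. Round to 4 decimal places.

1.2985

x̄ = (3 + 15 + 5 + 2 + 7 + 3) / 6 = 5.8333
deviations (xᵢ − x̄): -2.8333, 9.1667, -0.8333, -3.8333, 1.1667, -2.8333
Σ(xᵢ − x̄)² = 116.8333 ⇒ m₂ = 116.8333/6 = 19.47222
Σ(xᵢ − x̄)³ = 669.4444 ⇒ m₃ = 669.4444/6 = 111.57407
m₂^(3/2) = 19.47222^(1.5) = 85.92574
g1 = m₃ / m₂^(3/2) = 111.57407 / 85.92574 ≈ 1.2985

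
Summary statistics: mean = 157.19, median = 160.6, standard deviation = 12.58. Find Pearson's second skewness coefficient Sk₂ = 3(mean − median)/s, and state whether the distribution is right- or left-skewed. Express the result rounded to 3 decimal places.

-0.813, left-skewed

Sk₂ = 3(157.19 − 160.6) / 12.58 = 3 × -3.4100 / 12.58
    = -10.2300 / 12.58 ≈ -0.813
Sk₂ < 0 ⇒ mean < median ⇒ left-skewed (negative skew).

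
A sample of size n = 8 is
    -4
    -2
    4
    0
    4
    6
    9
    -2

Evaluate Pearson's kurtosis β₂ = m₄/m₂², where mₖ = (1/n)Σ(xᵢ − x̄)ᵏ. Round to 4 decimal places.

x̄ = 1.8750
Σ(xᵢ − x̄)² = 144.8750 ⇒ m₂ = 18.10938
Σ(xᵢ − x̄)⁴ = 4562.0879 ⇒ m₄ = 570.26099
m₂² = 327.94946
β₂ = m₄/m₂² = 570.26099 / 327.94946 ≈ 1.7389

1.7389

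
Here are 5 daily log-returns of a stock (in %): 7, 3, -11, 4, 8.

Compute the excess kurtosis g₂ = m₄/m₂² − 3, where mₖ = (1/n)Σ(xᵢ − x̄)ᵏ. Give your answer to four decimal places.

-0.0948

x̄ = 2.2000
Σ(xᵢ − x̄)² = 234.8000 ⇒ m₂ = 46.96000
Σ(xᵢ − x̄)⁴ = 32032.9760 ⇒ m₄ = 6406.59520
m₂² = 2205.24160
g₂ = m₄/m₂² − 3 = 2.90517 − 3 ≈ -0.0948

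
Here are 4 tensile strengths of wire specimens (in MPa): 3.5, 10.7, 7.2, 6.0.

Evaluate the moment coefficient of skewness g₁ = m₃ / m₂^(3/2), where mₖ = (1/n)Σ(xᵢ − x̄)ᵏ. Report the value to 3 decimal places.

x̄ = (3.5 + 10.7 + 7.2 + 6.0) / 4 = 6.8500
deviations (xᵢ − x̄): -3.3500, 3.8500, 0.3500, -0.8500
Σ(xᵢ − x̄)² = 26.8900 ⇒ m₂ = 26.8900/4 = 6.72250
Σ(xᵢ − x̄)³ = 18.9000 ⇒ m₃ = 18.9000/4 = 4.72500
m₂^(3/2) = 6.72250^(1.5) = 17.42995
g₁ = m₃ / m₂^(3/2) = 4.72500 / 17.42995 ≈ 0.271

0.271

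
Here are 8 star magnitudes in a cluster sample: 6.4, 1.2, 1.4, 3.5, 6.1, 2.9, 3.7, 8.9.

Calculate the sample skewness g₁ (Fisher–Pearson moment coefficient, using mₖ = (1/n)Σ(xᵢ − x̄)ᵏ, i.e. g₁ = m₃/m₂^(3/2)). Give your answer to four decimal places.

0.4862

x̄ = (6.4 + 1.2 + 1.4 + 3.5 + 6.1 + 2.9 + 3.7 + 8.9) / 8 = 4.2625
deviations (xᵢ − x̄): 2.1375, -3.0625, -2.8625, -0.7625, 1.8375, -1.3625, -0.5625, 4.6375
Σ(xᵢ − x̄)² = 49.7788 ⇒ m₂ = 49.7788/8 = 6.22234
Σ(xᵢ − x̄)³ = 60.3775 ⇒ m₃ = 60.3775/8 = 7.54719
m₂^(3/2) = 6.22234^(1.5) = 15.52140
g₁ = m₃ / m₂^(3/2) = 7.54719 / 15.52140 ≈ 0.4862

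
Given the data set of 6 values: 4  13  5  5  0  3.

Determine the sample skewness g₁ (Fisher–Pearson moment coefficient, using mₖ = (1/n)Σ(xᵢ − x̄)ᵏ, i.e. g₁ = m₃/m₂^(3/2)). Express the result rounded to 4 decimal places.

1.0160

x̄ = (4 + 13 + 5 + 5 + 0 + 3) / 6 = 5.0000
deviations (xᵢ − x̄): -1.0000, 8.0000, 0.0000, 0.0000, -5.0000, -2.0000
Σ(xᵢ − x̄)² = 94.0000 ⇒ m₂ = 94.0000/6 = 15.66667
Σ(xᵢ − x̄)³ = 378.0000 ⇒ m₃ = 378.0000/6 = 63.00000
m₂^(3/2) = 15.66667^(1.5) = 62.01045
g₁ = m₃ / m₂^(3/2) = 63.00000 / 62.01045 ≈ 1.0160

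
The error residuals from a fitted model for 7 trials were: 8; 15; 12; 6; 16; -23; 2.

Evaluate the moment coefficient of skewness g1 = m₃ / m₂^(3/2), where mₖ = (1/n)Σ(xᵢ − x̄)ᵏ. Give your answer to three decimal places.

-1.486

x̄ = (8 + 15 + 12 + 6 + 16 - 23 + 2) / 7 = 5.1429
deviations (xᵢ − x̄): 2.8571, 9.8571, 6.8571, 0.8571, 10.8571, -28.1429, -3.1429
Σ(xᵢ − x̄)² = 1072.8571 ⇒ m₂ = 1072.8571/7 = 153.26531
Σ(xᵢ − x̄)³ = -19736.8163 ⇒ m₃ = -19736.8163/7 = -2819.54519
m₂^(3/2) = 153.26531^(1.5) = 1897.43010
g1 = m₃ / m₂^(3/2) = -2819.54519 / 1897.43010 ≈ -1.486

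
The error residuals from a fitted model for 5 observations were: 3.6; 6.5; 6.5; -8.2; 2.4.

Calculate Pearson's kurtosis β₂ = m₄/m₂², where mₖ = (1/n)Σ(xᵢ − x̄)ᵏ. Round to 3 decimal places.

2.826

x̄ = 2.1600
Σ(xᵢ − x̄)² = 147.1320 ⇒ m₂ = 29.42640
Σ(xᵢ − x̄)⁴ = 12233.5058 ⇒ m₄ = 2446.70117
m₂² = 865.91302
β₂ = m₄/m₂² = 2446.70117 / 865.91302 ≈ 2.826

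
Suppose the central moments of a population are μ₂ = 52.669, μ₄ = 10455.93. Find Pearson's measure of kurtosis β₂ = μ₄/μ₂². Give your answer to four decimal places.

3.7692

μ₂² = 52.669² = 2774.02356
μ₄/μ₂² = 10455.93 / 2774.02356 = 3.76923
β₂ ≈ 3.7692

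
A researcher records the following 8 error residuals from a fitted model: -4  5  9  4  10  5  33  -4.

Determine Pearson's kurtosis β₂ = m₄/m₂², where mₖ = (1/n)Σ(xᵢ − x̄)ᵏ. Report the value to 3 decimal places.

4.205

x̄ = 7.2500
Σ(xᵢ − x̄)² = 947.5000 ⇒ m₂ = 118.43750
Σ(xᵢ − x̄)⁴ = 471917.4063 ⇒ m₄ = 58989.67578
m₂² = 14027.44141
β₂ = m₄/m₂² = 58989.67578 / 14027.44141 ≈ 4.205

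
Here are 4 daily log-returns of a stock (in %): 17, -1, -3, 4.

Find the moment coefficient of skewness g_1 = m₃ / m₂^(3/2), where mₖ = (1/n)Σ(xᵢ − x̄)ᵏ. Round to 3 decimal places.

x̄ = (17 - 1 - 3 + 4) / 4 = 4.2500
deviations (xᵢ − x̄): 12.7500, -5.2500, -7.2500, -0.2500
Σ(xᵢ − x̄)² = 242.7500 ⇒ m₂ = 242.7500/4 = 60.68750
Σ(xᵢ − x̄)³ = 1546.8750 ⇒ m₃ = 1546.8750/4 = 386.71875
m₂^(3/2) = 60.68750^(1.5) = 472.76887
g_1 = m₃ / m₂^(3/2) = 386.71875 / 472.76887 ≈ 0.818

0.818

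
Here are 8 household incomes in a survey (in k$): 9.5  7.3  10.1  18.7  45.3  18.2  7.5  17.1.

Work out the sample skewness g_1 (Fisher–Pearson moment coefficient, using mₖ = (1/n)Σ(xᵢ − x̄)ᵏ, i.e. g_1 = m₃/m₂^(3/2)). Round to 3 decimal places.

1.652

x̄ = (9.5 + 7.3 + 10.1 + 18.7 + 45.3 + 18.2 + 7.5 + 17.1) / 8 = 16.7125
deviations (xᵢ − x̄): -7.2125, -9.4125, -6.6125, 1.9875, 28.5875, 1.4875, -9.2125, 0.3875
Σ(xᵢ − x̄)² = 1092.7687 ⇒ m₂ = 1092.7687/8 = 136.59609
Σ(xᵢ − x̄)³ = 21094.1002 ⇒ m₃ = 21094.1002/8 = 2636.76252
m₂^(3/2) = 136.59609^(1.5) = 1596.45771
g_1 = m₃ / m₂^(3/2) = 2636.76252 / 1596.45771 ≈ 1.652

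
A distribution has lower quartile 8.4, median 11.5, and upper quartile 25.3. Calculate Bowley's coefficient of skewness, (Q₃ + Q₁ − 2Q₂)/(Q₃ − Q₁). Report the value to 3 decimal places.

numerator: Q₃ + Q₁ − 2Q₂ = 25.3 + 8.4 − 2×11.5 = 10.7000
denominator: Q₃ − Q₁ = 25.3 − 8.4 = 16.9000
Bowley skewness = 10.7000 / 16.9000 ≈ 0.633

0.633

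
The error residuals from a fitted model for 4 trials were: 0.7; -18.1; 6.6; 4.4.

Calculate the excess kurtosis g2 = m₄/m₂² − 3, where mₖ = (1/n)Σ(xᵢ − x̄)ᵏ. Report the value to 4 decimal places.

x̄ = -1.6000
Σ(xᵢ − x̄)² = 380.7800 ⇒ m₂ = 95.19500
Σ(xᵢ − x̄)⁴ = 79965.2642 ⇒ m₄ = 19991.31605
m₂² = 9062.08803
g2 = m₄/m₂² − 3 = 2.20604 − 3 ≈ -0.7940

-0.7940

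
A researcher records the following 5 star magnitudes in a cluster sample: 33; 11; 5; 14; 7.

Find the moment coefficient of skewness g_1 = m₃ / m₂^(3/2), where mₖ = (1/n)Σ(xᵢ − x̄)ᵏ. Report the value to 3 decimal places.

1.152

x̄ = (33 + 11 + 5 + 14 + 7) / 5 = 14.0000
deviations (xᵢ − x̄): 19.0000, -3.0000, -9.0000, 0.0000, -7.0000
Σ(xᵢ − x̄)² = 500.0000 ⇒ m₂ = 500.0000/5 = 100.00000
Σ(xᵢ − x̄)³ = 5760.0000 ⇒ m₃ = 5760.0000/5 = 1152.00000
m₂^(3/2) = 100.00000^(1.5) = 1000.00000
g_1 = m₃ / m₂^(3/2) = 1152.00000 / 1000.00000 ≈ 1.152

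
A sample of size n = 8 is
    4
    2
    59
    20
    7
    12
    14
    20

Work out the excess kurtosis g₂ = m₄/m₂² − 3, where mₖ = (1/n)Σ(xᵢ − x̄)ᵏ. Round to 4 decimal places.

1.7024

x̄ = 17.2500
Σ(xᵢ − x̄)² = 2309.5000 ⇒ m₂ = 288.68750
Σ(xᵢ − x̄)⁴ = 3135198.1563 ⇒ m₄ = 391899.76953
m₂² = 83340.47266
g₂ = m₄/m₂² − 3 = 4.70239 − 3 ≈ 1.7024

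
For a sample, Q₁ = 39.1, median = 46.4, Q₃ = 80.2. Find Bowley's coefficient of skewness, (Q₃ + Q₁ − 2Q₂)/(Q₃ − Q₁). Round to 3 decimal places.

numerator: Q₃ + Q₁ − 2Q₂ = 80.2 + 39.1 − 2×46.4 = 26.5000
denominator: Q₃ − Q₁ = 80.2 − 39.1 = 41.1000
Bowley skewness = 26.5000 / 41.1000 ≈ 0.645

0.645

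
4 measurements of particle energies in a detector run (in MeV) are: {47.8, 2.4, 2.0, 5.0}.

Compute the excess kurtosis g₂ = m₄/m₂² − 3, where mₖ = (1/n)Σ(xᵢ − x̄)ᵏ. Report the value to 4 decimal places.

-0.6764

x̄ = 14.3000
Σ(xᵢ − x̄)² = 1501.6400 ⇒ m₂ = 375.41000
Σ(xᵢ − x̄)⁴ = 1309867.6388 ⇒ m₄ = 327466.90970
m₂² = 140932.66810
g₂ = m₄/m₂² − 3 = 2.32357 − 3 ≈ -0.6764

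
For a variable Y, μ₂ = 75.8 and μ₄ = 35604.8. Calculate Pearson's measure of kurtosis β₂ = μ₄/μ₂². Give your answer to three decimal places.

6.197

μ₂² = 75.8² = 5745.64000
μ₄/μ₂² = 35604.8 / 5745.64000 = 6.19684
β₂ ≈ 6.197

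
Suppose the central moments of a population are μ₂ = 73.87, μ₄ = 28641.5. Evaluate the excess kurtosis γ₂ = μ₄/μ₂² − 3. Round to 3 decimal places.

μ₂² = 73.87² = 5456.77690
μ₄/μ₂² = 28641.5 / 5456.77690 = 5.24879
γ₂ = 5.24879 − 3 ≈ 2.249

2.249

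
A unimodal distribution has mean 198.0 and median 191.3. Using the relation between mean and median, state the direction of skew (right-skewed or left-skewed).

right-skewed

mean − median = 198.0 − 191.3 = 6.7
mean > median ⇒ the longer tail is on the right ⇒ right-skewed (positively skewed).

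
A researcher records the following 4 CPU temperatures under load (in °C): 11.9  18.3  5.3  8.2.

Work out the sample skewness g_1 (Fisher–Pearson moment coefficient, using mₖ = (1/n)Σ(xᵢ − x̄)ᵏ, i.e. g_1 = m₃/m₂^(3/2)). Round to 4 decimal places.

x̄ = (11.9 + 18.3 + 5.3 + 8.2) / 4 = 10.9250
deviations (xᵢ − x̄): 0.9750, 7.3750, -5.6250, -2.7250
Σ(xᵢ − x̄)² = 94.4075 ⇒ m₂ = 94.4075/4 = 23.60188
Σ(xᵢ − x̄)³ = 203.8444 ⇒ m₃ = 203.8444/4 = 50.96109
m₂^(3/2) = 23.60188^(1.5) = 114.66206
g_1 = m₃ / m₂^(3/2) = 50.96109 / 114.66206 ≈ 0.4444

0.4444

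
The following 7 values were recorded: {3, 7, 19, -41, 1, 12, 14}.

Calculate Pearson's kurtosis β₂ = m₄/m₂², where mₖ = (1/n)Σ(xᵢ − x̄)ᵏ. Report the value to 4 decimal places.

4.3127

x̄ = 2.1429
Σ(xᵢ − x̄)² = 2408.8571 ⇒ m₂ = 344.12245
Σ(xᵢ − x̄)⁴ = 3574974.8280 ⇒ m₄ = 510710.68971
m₂² = 118420.25989
β₂ = m₄/m₂² = 510710.68971 / 118420.25989 ≈ 4.3127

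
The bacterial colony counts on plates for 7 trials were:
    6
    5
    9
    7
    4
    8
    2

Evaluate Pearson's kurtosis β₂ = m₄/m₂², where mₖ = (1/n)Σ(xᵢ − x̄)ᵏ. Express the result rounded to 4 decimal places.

2.0402

x̄ = 5.8571
Σ(xᵢ − x̄)² = 34.8571 ⇒ m₂ = 4.97959
Σ(xᵢ − x̄)⁴ = 354.1341 ⇒ m₄ = 50.59059
m₂² = 24.79633
β₂ = m₄/m₂² = 50.59059 / 24.79633 ≈ 2.0402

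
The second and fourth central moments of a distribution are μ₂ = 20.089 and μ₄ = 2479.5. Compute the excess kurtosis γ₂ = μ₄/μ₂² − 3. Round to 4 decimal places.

3.1439

μ₂² = 20.089² = 403.56792
μ₄/μ₂² = 2479.5 / 403.56792 = 6.14395
γ₂ = 6.14395 − 3 ≈ 3.1439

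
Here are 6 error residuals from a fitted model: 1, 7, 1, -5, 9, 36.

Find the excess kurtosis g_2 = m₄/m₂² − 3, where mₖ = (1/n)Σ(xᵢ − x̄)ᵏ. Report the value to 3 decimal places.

0.440

x̄ = 8.1667
Σ(xᵢ − x̄)² = 1052.8333 ⇒ m₂ = 175.47222
Σ(xᵢ − x̄)⁴ = 635483.8194 ⇒ m₄ = 105913.96991
m₂² = 30790.50077
g_2 = m₄/m₂² − 3 = 3.43983 − 3 ≈ 0.440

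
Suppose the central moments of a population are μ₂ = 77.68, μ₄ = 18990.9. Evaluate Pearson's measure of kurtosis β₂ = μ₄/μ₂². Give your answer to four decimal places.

μ₂² = 77.68² = 6034.18240
μ₄/μ₂² = 18990.9 / 6034.18240 = 3.14722
β₂ ≈ 3.1472

3.1472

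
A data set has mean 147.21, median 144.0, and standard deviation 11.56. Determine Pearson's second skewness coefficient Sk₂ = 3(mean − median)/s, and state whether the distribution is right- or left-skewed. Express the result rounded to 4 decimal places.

0.8330, right-skewed

Sk₂ = 3(147.21 − 144.0) / 11.56 = 3 × 3.2100 / 11.56
    = 9.6300 / 11.56 ≈ 0.8330
Sk₂ > 0 ⇒ mean > median ⇒ right-skewed (positive skew).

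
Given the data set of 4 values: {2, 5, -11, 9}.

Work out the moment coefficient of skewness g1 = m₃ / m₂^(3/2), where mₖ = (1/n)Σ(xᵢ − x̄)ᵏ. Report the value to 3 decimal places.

x̄ = (2 + 5 - 11 + 9) / 4 = 1.2500
deviations (xᵢ − x̄): 0.7500, 3.7500, -12.2500, 7.7500
Σ(xᵢ − x̄)² = 224.7500 ⇒ m₂ = 224.7500/4 = 56.18750
Σ(xᵢ − x̄)³ = -1319.6250 ⇒ m₃ = -1319.6250/4 = -329.90625
m₂^(3/2) = 56.18750^(1.5) = 421.17207
g1 = m₃ / m₂^(3/2) = -329.90625 / 421.17207 ≈ -0.783

-0.783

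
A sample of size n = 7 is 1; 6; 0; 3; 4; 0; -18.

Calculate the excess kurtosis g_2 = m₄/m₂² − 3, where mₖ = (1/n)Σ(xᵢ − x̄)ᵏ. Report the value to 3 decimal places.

x̄ = -0.5714
Σ(xᵢ − x̄)² = 383.7143 ⇒ m₂ = 54.81633
Σ(xᵢ − x̄)⁴ = 94737.7201 ⇒ m₄ = 13533.96002
m₂² = 3004.82965
g_2 = m₄/m₂² − 3 = 4.50407 − 3 ≈ 1.504

1.504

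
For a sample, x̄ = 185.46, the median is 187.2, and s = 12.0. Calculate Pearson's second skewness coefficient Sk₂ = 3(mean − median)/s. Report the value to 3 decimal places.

Sk₂ = 3(185.46 − 187.2) / 12.0 = 3 × -1.7400 / 12.0
    = -5.2200 / 12.0 ≈ -0.435

-0.435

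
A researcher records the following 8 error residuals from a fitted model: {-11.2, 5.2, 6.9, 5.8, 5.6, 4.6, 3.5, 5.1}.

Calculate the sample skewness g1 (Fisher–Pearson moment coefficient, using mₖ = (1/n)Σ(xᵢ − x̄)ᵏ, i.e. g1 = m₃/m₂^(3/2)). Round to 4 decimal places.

-2.1453

x̄ = (-11.2 + 5.2 + 6.9 + 5.8 + 5.6 + 4.6 + 3.5 + 5.1) / 8 = 3.1875
deviations (xᵢ − x̄): -14.3875, 2.0125, 3.7125, 2.6125, 2.4125, 1.4125, 0.3125, 1.9125
Σ(xᵢ − x̄)² = 243.2287 ⇒ m₂ = 243.2287/8 = 30.40359
Σ(xᵢ − x̄)³ = -2877.1799 ⇒ m₃ = -2877.1799/8 = -359.64749
m₂^(3/2) = 30.40359^(1.5) = 167.64376
g1 = m₃ / m₂^(3/2) = -359.64749 / 167.64376 ≈ -2.1453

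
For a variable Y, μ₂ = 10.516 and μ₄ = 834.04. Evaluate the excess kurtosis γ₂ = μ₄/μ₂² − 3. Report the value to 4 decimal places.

μ₂² = 10.516² = 110.58626
μ₄/μ₂² = 834.04 / 110.58626 = 7.54199
γ₂ = 7.54199 − 3 ≈ 4.5420

4.5420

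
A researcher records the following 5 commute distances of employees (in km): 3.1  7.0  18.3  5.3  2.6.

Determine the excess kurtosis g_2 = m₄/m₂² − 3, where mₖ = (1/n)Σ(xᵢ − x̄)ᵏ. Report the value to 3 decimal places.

-0.121

x̄ = 7.2600
Σ(xᵢ − x̄)² = 164.8120 ⇒ m₂ = 32.96240
Σ(xᵢ − x̄)⁴ = 15640.9380 ⇒ m₄ = 3128.18759
m₂² = 1086.51981
g_2 = m₄/m₂² − 3 = 2.87909 − 3 ≈ -0.121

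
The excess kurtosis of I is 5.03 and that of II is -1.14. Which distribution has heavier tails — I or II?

I

Higher excess kurtosis ⇒ heavier tails relative to the normal distribution.
5.03 vs -1.14: the larger is 5.03, so I has heavier tails. (I is leptokurtic — heavier-than-normal tails; the other is platykurtic.)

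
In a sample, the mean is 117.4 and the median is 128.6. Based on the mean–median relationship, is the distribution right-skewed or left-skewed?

mean − median = 117.4 − 128.6 = -11.2
mean < median ⇒ the longer tail is on the left ⇒ left-skewed (negatively skewed).

left-skewed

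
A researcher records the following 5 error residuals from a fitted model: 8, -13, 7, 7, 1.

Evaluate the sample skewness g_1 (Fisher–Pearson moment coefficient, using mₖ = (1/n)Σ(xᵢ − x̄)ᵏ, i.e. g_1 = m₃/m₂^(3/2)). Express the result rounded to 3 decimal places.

x̄ = (8 - 13 + 7 + 7 + 1) / 5 = 2.0000
deviations (xᵢ − x̄): 6.0000, -15.0000, 5.0000, 5.0000, -1.0000
Σ(xᵢ − x̄)² = 312.0000 ⇒ m₂ = 312.0000/5 = 62.40000
Σ(xᵢ − x̄)³ = -2910.0000 ⇒ m₃ = -2910.0000/5 = -582.00000
m₂^(3/2) = 62.40000^(1.5) = 492.92050
g_1 = m₃ / m₂^(3/2) = -582.00000 / 492.92050 ≈ -1.181

-1.181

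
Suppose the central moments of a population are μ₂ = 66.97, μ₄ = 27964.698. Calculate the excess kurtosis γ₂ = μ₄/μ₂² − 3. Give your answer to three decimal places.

3.235

μ₂² = 66.97² = 4484.98090
μ₄/μ₂² = 27964.698 / 4484.98090 = 6.23519
γ₂ = 6.23519 − 3 ≈ 3.235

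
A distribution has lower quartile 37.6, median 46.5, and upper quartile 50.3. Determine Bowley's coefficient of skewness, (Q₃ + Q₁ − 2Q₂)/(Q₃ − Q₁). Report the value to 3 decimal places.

numerator: Q₃ + Q₁ − 2Q₂ = 50.3 + 37.6 − 2×46.5 = -5.1000
denominator: Q₃ − Q₁ = 50.3 − 37.6 = 12.7000
Bowley skewness = -5.1000 / 12.7000 ≈ -0.402

-0.402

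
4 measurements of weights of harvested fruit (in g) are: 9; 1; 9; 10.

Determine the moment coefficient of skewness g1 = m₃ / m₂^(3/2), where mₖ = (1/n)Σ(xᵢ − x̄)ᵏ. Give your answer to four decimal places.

-1.1100

x̄ = (9 + 1 + 9 + 10) / 4 = 7.2500
deviations (xᵢ − x̄): 1.7500, -6.2500, 1.7500, 2.7500
Σ(xᵢ − x̄)² = 52.7500 ⇒ m₂ = 52.7500/4 = 13.18750
Σ(xᵢ − x̄)³ = -212.6250 ⇒ m₃ = -212.6250/4 = -53.15625
m₂^(3/2) = 13.18750^(1.5) = 47.88988
g1 = m₃ / m₂^(3/2) = -53.15625 / 47.88988 ≈ -1.1100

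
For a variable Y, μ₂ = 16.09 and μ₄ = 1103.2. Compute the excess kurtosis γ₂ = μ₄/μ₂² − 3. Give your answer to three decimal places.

μ₂² = 16.09² = 258.88810
μ₄/μ₂² = 1103.2 / 258.88810 = 4.26130
γ₂ = 4.26130 − 3 ≈ 1.261

1.261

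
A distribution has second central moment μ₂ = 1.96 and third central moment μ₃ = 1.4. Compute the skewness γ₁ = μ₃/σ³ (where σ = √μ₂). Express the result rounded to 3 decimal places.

0.510

σ = √μ₂ = √1.96 = 1.40000
σ³ = μ₂^(3/2) = 2.74400
γ₁ = μ₃/σ³ = 1.4 / 2.74400 ≈ 0.510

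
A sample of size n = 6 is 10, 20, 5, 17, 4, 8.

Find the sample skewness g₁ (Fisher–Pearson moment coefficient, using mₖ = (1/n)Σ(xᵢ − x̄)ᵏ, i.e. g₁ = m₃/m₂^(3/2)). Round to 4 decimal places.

x̄ = (10 + 20 + 5 + 17 + 4 + 8) / 6 = 10.6667
deviations (xᵢ − x̄): -0.6667, 9.3333, -5.6667, 6.3333, -6.6667, -2.6667
Σ(xᵢ − x̄)² = 211.3333 ⇒ m₂ = 211.3333/6 = 35.22222
Σ(xᵢ − x̄)³ = 569.5556 ⇒ m₃ = 569.5556/6 = 94.92593
m₂^(3/2) = 35.22222^(1.5) = 209.03795
g₁ = m₃ / m₂^(3/2) = 94.92593 / 209.03795 ≈ 0.4541

0.4541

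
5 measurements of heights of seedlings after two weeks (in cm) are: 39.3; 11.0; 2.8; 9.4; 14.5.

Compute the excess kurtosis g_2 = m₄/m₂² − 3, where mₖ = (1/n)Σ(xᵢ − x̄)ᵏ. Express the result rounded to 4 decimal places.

x̄ = 15.4000
Σ(xᵢ − x̄)² = 786.1400 ⇒ m₂ = 157.22800
Σ(xᵢ − x̄)⁴ = 353157.0674 ⇒ m₄ = 70631.41348
m₂² = 24720.64398
g_2 = m₄/m₂² − 3 = 2.85718 − 3 ≈ -0.1428

-0.1428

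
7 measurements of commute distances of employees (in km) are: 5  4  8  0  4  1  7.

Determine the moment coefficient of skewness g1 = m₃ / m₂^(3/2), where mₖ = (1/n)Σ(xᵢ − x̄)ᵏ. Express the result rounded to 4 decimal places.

-0.1519

x̄ = (5 + 4 + 8 + 0 + 4 + 1 + 7) / 7 = 4.1429
deviations (xᵢ − x̄): 0.8571, -0.1429, 3.8571, -4.1429, -0.1429, -3.1429, 2.8571
Σ(xᵢ − x̄)² = 50.8571 ⇒ m₂ = 50.8571/7 = 7.26531
Σ(xᵢ − x̄)³ = -20.8163 ⇒ m₃ = -20.8163/7 = -2.97376
m₂^(3/2) = 7.26531^(1.5) = 19.58307
g1 = m₃ / m₂^(3/2) = -2.97376 / 19.58307 ≈ -0.1519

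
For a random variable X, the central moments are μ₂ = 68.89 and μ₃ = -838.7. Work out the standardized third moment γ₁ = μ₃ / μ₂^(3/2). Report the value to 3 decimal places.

σ = √μ₂ = √68.89 = 8.30000
σ³ = μ₂^(3/2) = 571.78700
γ₁ = μ₃/σ³ = -838.7 / 571.78700 ≈ -1.467

-1.467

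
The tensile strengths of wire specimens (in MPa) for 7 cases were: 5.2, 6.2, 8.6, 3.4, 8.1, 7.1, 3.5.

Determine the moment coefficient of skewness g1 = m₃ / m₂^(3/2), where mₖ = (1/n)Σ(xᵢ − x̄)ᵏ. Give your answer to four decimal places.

-0.1323

x̄ = (5.2 + 6.2 + 8.6 + 3.4 + 8.1 + 7.1 + 3.5) / 7 = 6.0143
deviations (xᵢ − x̄): -0.8143, 0.1857, 2.5857, -2.6143, 2.0857, 1.0857, -2.5143
Σ(xᵢ − x̄)² = 26.0686 ⇒ m₂ = 26.0686/7 = 3.72408
Σ(xᵢ − x̄)³ = -6.6542 ⇒ m₃ = -6.6542/7 = -0.95061
m₂^(3/2) = 3.72408^(1.5) = 7.18669
g1 = m₃ / m₂^(3/2) = -0.95061 / 7.18669 ≈ -0.1323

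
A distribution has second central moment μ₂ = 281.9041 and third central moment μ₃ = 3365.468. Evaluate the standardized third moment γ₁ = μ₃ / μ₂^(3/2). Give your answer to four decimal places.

0.7110

σ = √μ₂ = √281.9041 = 16.79000
σ³ = μ₂^(3/2) = 4733.16984
γ₁ = μ₃/σ³ = 3365.468 / 4733.16984 ≈ 0.7110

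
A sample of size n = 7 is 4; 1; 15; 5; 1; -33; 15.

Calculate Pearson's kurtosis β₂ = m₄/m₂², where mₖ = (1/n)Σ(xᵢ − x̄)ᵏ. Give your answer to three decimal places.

4.055

x̄ = 1.1429
Σ(xᵢ − x̄)² = 1572.8571 ⇒ m₂ = 224.69388
Σ(xᵢ − x̄)⁴ = 1432969.0321 ⇒ m₄ = 204709.86172
m₂² = 50487.33861
β₂ = m₄/m₂² = 204709.86172 / 50487.33861 ≈ 4.055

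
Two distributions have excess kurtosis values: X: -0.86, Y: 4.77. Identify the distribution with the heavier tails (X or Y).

Higher excess kurtosis ⇒ heavier tails relative to the normal distribution.
-0.86 vs 4.77: the larger is 4.77, so Y has heavier tails. (Y is leptokurtic — heavier-than-normal tails; the other is platykurtic.)

Y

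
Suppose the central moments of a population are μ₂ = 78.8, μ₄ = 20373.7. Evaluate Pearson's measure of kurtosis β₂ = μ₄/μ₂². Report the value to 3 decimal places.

μ₂² = 78.8² = 6209.44000
μ₄/μ₂² = 20373.7 / 6209.44000 = 3.28108
β₂ ≈ 3.281

3.281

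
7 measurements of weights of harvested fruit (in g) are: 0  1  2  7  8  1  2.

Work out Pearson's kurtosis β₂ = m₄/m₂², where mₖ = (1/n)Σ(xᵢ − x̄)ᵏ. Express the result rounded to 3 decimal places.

x̄ = 3.0000
Σ(xᵢ − x̄)² = 60.0000 ⇒ m₂ = 8.57143
Σ(xᵢ − x̄)⁴ = 996.0000 ⇒ m₄ = 142.28571
m₂² = 73.46939
β₂ = m₄/m₂² = 142.28571 / 73.46939 ≈ 1.937

1.937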